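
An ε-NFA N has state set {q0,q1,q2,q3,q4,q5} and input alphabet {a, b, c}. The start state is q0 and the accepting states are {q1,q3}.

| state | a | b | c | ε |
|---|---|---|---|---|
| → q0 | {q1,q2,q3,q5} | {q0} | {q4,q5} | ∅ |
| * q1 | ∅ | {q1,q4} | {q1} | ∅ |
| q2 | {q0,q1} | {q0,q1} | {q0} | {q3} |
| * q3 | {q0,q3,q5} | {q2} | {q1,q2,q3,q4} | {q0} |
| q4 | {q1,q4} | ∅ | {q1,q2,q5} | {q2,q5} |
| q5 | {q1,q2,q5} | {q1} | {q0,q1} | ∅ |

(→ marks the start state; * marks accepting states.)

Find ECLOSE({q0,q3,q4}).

{q0,q2,q3,q4,q5}

Begin with {q0,q3,q4}.
q4 →ε {q2,q5}; add q2, q5.
ε-closure = {q0,q2,q3,q4,q5}.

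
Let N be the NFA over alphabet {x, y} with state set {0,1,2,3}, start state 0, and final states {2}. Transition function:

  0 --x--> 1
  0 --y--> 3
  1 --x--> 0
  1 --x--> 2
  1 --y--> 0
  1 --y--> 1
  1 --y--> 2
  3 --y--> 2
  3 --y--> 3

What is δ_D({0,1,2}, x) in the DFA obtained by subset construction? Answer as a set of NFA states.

{0,1,2}

δ(0,x) = {1}; δ(1,x) = {0,2}; δ(2,x) = ∅.
Union: {0,1,2}.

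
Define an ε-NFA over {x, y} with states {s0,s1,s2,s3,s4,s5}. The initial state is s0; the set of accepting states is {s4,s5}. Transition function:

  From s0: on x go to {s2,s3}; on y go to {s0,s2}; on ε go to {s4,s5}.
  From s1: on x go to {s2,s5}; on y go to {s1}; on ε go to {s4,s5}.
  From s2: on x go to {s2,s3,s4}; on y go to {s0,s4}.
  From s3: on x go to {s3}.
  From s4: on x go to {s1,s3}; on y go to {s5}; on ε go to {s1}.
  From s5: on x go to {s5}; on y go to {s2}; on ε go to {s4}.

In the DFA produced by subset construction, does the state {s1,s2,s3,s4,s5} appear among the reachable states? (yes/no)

yes

Start state of the DFA: {s0,s1,s4,s5} (ε-closure of the NFA start).
{s0,s1,s4,s5} --x--> {s1,s2,s3,s4,s5}  [new]
{s0,s1,s4,s5} --y--> {s0,s1,s2,s4,s5}  [new]
{s1,s2,s3,s4,s5} --x--> {s1,s2,s3,s4,s5}  [seen]
{s1,s2,s3,s4,s5} --y--> {s0,s1,s2,s4,s5}  [seen]
{s0,s1,s2,s4,s5} --x--> {s1,s2,s3,s4,s5}  [seen]
{s0,s1,s2,s4,s5} --y--> {s0,s1,s2,s4,s5}  [seen]
Reachable DFA states: {s0,s1,s4,s5}, {s1,s2,s3,s4,s5}, {s0,s1,s2,s4,s5}.
{s1,s2,s3,s4,s5} is among them.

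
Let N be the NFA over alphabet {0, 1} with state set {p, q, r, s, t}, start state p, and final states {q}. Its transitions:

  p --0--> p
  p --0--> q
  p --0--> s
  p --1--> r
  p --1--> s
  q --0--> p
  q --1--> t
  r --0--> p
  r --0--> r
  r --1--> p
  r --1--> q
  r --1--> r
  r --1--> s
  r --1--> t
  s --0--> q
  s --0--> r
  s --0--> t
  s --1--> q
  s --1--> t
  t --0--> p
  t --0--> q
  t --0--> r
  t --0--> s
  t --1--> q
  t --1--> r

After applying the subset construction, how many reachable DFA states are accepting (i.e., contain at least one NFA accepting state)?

Start state of the DFA: {p}.
{p} --0--> {p, q, s}  [new]
{p} --1--> {r, s}  [new]
{p, q, s} --0--> {p, q, r, s, t}  [new]
{p, q, s} --1--> {q, r, s, t}  [new]
{r, s} --0--> {p, q, r, t}  [new]
{r, s} --1--> {p, q, r, s, t}  [seen]
{p, q, r, s, t} --0--> {p, q, r, s, t}  [seen]
{p, q, r, s, t} --1--> {p, q, r, s, t}  [seen]
{q, r, s, t} --0--> {p, q, r, s, t}  [seen]
{q, r, s, t} --1--> {p, q, r, s, t}  [seen]
{p, q, r, t} --0--> {p, q, r, s}  [new]
{p, q, r, t} --1--> {p, q, r, s, t}  [seen]
{p, q, r, s} --0--> {p, q, r, s, t}  [seen]
{p, q, r, s} --1--> {p, q, r, s, t}  [seen]
Reachable DFA states: {p}, {p, q, s}, {r, s}, {p, q, r, s, t}, {q, r, s, t}, {p, q, r, t}, {p, q, r, s}.
Accepting DFA states (contain an NFA accepting state): {p, q, s}, {p, q, r, s, t}, {q, r, s, t}, {p, q, r, t}, {p, q, r, s}.

5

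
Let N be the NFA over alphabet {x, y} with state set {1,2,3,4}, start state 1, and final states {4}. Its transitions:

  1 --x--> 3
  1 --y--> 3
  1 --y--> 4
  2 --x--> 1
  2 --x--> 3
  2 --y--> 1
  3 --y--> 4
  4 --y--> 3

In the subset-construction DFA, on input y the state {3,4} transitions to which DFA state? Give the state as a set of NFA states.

{3,4}

δ(3,y) = {4}; δ(4,y) = {3}.
Union: {3,4}.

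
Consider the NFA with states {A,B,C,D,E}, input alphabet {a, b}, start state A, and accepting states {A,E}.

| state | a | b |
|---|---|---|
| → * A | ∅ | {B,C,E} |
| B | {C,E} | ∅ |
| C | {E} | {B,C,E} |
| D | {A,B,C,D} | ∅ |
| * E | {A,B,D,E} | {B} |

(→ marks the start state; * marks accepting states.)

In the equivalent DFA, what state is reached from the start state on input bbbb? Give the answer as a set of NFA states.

{B,C,E}

Start: {A}.
δ(A,b) = {B,C,E}.
Union: {B,C,E}.
After b: {B,C,E}.
δ(B,b) = ∅; δ(C,b) = {B,C,E}; δ(E,b) = {B}.
Union: {B,C,E}.
After b: {B,C,E}.
δ(B,b) = ∅; δ(C,b) = {B,C,E}; δ(E,b) = {B}.
Union: {B,C,E}.
After b: {B,C,E}.
δ(B,b) = ∅; δ(C,b) = {B,C,E}; δ(E,b) = {B}.
Union: {B,C,E}.
After b: {B,C,E}.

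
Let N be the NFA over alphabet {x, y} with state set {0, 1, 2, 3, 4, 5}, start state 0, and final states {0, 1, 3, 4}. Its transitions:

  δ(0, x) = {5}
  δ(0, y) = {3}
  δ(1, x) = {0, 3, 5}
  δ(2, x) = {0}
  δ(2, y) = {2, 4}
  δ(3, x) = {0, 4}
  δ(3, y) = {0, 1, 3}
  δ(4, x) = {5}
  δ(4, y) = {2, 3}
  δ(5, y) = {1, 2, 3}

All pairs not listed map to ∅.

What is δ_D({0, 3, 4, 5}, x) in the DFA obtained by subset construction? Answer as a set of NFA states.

δ(0,x) = {5}; δ(3,x) = {0, 4}; δ(4,x) = {5}; δ(5,x) = ∅.
Union: {0, 4, 5}.

{0, 4, 5}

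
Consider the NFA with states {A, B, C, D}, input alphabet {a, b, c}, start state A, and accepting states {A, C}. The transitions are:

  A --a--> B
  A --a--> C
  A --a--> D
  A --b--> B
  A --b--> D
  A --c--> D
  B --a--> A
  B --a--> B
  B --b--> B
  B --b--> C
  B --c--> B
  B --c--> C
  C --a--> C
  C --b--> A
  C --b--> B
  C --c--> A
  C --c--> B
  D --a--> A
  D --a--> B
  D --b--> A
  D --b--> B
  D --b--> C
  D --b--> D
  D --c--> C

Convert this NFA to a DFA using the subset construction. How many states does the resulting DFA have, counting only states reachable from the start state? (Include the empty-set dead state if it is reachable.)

Start state of the DFA: {A}.
{A} --a--> {B, C, D}  [new]
{A} --b--> {B, D}  [new]
{A} --c--> {D}  [new]
{B, C, D} --a--> {A, B, C}  [new]
{B, C, D} --b--> {A, B, C, D}  [new]
{B, C, D} --c--> {A, B, C}  [seen]
{B, D} --a--> {A, B}  [new]
{B, D} --b--> {A, B, C, D}  [seen]
{B, D} --c--> {B, C}  [new]
{D} --a--> {A, B}  [seen]
{D} --b--> {A, B, C, D}  [seen]
{D} --c--> {C}  [new]
{A, B, C} --a--> {A, B, C, D}  [seen]
{A, B, C} --b--> {A, B, C, D}  [seen]
{A, B, C} --c--> {A, B, C, D}  [seen]
{A, B, C, D} --a--> {A, B, C, D}  [seen]
{A, B, C, D} --b--> {A, B, C, D}  [seen]
{A, B, C, D} --c--> {A, B, C, D}  [seen]
{A, B} --a--> {A, B, C, D}  [seen]
{A, B} --b--> {B, C, D}  [seen]
{A, B} --c--> {B, C, D}  [seen]
{B, C} --a--> {A, B, C}  [seen]
{B, C} --b--> {A, B, C}  [seen]
{B, C} --c--> {A, B, C}  [seen]
{C} --a--> {C}  [seen]
{C} --b--> {A, B}  [seen]
{C} --c--> {A, B}  [seen]
Reachable DFA states: {A}, {B, C, D}, {B, D}, {D}, {A, B, C}, {A, B, C, D}, {A, B}, {B, C}, {C}.

9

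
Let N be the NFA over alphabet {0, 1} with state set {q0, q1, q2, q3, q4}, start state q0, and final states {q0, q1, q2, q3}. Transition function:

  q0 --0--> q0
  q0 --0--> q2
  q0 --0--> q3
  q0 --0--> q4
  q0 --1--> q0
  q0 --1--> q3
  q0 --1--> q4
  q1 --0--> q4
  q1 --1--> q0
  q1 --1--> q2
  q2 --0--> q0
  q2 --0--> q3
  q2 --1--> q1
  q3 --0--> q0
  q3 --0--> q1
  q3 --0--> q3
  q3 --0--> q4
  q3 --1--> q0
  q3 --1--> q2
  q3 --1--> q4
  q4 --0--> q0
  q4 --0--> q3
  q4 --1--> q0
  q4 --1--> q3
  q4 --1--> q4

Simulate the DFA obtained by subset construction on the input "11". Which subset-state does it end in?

Start: {q0}.
δ(q0,1) = {q0, q3, q4}.
Union: {q0, q3, q4}.
After 1: {q0, q3, q4}.
δ(q0,1) = {q0, q3, q4}; δ(q3,1) = {q0, q2, q4}; δ(q4,1) = {q0, q3, q4}.
Union: {q0, q2, q3, q4}.
After 1: {q0, q2, q3, q4}.

{q0, q2, q3, q4}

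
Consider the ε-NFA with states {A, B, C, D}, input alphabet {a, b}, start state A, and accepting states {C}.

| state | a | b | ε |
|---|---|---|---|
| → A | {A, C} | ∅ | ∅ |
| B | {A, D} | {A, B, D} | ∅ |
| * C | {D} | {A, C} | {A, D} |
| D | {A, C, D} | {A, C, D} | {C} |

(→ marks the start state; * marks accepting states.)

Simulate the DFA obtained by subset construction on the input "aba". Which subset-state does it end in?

Start: {A}.
δ(A,a) = {A, C}.
Union: {A, C}.
ε-closure gives {A, C, D}.
After a: {A, C, D}.
δ(A,b) = ∅; δ(C,b) = {A, C}; δ(D,b) = {A, C, D}.
Union: {A, C, D}.
After b: {A, C, D}.
δ(A,a) = {A, C}; δ(C,a) = {D}; δ(D,a) = {A, C, D}.
Union: {A, C, D}.
After a: {A, C, D}.

{A, C, D}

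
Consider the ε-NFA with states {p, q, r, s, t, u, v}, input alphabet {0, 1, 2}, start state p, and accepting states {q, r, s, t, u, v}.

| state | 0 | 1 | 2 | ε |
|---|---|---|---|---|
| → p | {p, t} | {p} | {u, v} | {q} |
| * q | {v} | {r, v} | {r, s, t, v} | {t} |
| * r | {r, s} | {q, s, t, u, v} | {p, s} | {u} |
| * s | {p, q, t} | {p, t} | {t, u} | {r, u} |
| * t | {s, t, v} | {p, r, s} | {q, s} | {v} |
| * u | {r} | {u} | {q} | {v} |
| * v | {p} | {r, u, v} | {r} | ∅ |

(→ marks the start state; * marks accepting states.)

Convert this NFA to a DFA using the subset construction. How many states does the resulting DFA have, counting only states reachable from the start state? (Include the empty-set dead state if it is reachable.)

3

Start state of the DFA: {p, q, t, v} (ε-closure of the NFA start).
{p, q, t, v} --0--> {p, q, r, s, t, u, v}  [new]
{p, q, t, v} --1--> {p, q, r, s, t, u, v}  [seen]
{p, q, t, v} --2--> {q, r, s, t, u, v}  [new]
{p, q, r, s, t, u, v} --0--> {p, q, r, s, t, u, v}  [seen]
{p, q, r, s, t, u, v} --1--> {p, q, r, s, t, u, v}  [seen]
{p, q, r, s, t, u, v} --2--> {p, q, r, s, t, u, v}  [seen]
{q, r, s, t, u, v} --0--> {p, q, r, s, t, u, v}  [seen]
{q, r, s, t, u, v} --1--> {p, q, r, s, t, u, v}  [seen]
{q, r, s, t, u, v} --2--> {p, q, r, s, t, u, v}  [seen]
Reachable DFA states: {p, q, t, v}, {p, q, r, s, t, u, v}, {q, r, s, t, u, v}.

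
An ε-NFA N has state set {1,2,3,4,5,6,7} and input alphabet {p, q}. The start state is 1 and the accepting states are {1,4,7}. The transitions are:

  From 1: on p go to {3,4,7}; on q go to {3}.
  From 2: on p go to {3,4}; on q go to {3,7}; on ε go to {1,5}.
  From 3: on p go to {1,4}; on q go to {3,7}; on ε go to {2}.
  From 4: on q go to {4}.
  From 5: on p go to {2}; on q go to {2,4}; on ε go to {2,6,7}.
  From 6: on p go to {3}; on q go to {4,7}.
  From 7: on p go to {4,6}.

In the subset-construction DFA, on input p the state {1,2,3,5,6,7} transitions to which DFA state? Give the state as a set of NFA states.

{1,2,3,4,5,6,7}

δ(1,p) = {3,4,7}; δ(2,p) = {3,4}; δ(3,p) = {1,4}; δ(5,p) = {2}; δ(6,p) = {3}; δ(7,p) = {4,6}.
Union: {1,2,3,4,6,7}.
ε-closure gives {1,2,3,4,5,6,7}.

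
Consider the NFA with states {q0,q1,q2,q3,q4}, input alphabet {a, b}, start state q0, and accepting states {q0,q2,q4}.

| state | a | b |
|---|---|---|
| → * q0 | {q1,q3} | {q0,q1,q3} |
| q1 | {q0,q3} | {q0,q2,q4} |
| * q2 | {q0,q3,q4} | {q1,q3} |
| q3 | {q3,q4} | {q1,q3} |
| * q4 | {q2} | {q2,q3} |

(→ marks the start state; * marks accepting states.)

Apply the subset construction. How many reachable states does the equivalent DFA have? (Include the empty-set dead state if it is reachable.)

9

Start state of the DFA: {q0}.
{q0} --a--> {q1,q3}  [new]
{q0} --b--> {q0,q1,q3}  [new]
{q1,q3} --a--> {q0,q3,q4}  [new]
{q1,q3} --b--> {q0,q1,q2,q3,q4}  [new]
{q0,q1,q3} --a--> {q0,q1,q3,q4}  [new]
{q0,q1,q3} --b--> {q0,q1,q2,q3,q4}  [seen]
{q0,q3,q4} --a--> {q1,q2,q3,q4}  [new]
{q0,q3,q4} --b--> {q0,q1,q2,q3}  [new]
{q0,q1,q2,q3,q4} --a--> {q0,q1,q2,q3,q4}  [seen]
{q0,q1,q2,q3,q4} --b--> {q0,q1,q2,q3,q4}  [seen]
{q0,q1,q3,q4} --a--> {q0,q1,q2,q3,q4}  [seen]
{q0,q1,q3,q4} --b--> {q0,q1,q2,q3,q4}  [seen]
{q1,q2,q3,q4} --a--> {q0,q2,q3,q4}  [new]
{q1,q2,q3,q4} --b--> {q0,q1,q2,q3,q4}  [seen]
{q0,q1,q2,q3} --a--> {q0,q1,q3,q4}  [seen]
{q0,q1,q2,q3} --b--> {q0,q1,q2,q3,q4}  [seen]
{q0,q2,q3,q4} --a--> {q0,q1,q2,q3,q4}  [seen]
{q0,q2,q3,q4} --b--> {q0,q1,q2,q3}  [seen]
Reachable DFA states: {q0}, {q1,q3}, {q0,q1,q3}, {q0,q3,q4}, {q0,q1,q2,q3,q4}, {q0,q1,q3,q4}, {q1,q2,q3,q4}, {q0,q1,q2,q3}, {q0,q2,q3,q4}.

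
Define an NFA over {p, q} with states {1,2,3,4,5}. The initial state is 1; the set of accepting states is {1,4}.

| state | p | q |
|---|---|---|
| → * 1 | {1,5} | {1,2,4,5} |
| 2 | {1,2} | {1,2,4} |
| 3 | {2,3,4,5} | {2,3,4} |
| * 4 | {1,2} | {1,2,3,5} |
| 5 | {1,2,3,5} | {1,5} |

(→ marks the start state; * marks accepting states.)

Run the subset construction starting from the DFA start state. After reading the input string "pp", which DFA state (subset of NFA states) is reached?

Start: {1}.
δ(1,p) = {1,5}.
Union: {1,5}.
After p: {1,5}.
δ(1,p) = {1,5}; δ(5,p) = {1,2,3,5}.
Union: {1,2,3,5}.
After p: {1,2,3,5}.

{1,2,3,5}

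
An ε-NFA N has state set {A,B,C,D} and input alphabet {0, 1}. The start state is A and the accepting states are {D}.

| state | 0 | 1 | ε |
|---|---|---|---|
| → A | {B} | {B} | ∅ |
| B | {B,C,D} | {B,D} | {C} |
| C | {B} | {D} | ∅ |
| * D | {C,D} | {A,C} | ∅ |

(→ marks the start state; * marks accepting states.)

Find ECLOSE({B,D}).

{B,C,D}

Begin with {B,D}.
B →ε {C}; add C.
ε-closure = {B,C,D}.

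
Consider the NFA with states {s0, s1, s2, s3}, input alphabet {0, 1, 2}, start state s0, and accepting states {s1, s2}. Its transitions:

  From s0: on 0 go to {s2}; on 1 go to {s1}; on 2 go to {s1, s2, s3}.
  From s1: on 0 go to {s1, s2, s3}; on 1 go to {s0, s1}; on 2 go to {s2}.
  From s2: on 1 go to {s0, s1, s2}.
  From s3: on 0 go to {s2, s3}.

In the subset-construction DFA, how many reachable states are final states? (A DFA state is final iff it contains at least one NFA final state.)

Start state of the DFA: {s0}.
{s0} --0--> {s2}  [new]
{s0} --1--> {s1}  [new]
{s0} --2--> {s1, s2, s3}  [new]
{s2} --0--> ∅  [new]
{s2} --1--> {s0, s1, s2}  [new]
{s2} --2--> ∅  [seen]
{s1} --0--> {s1, s2, s3}  [seen]
{s1} --1--> {s0, s1}  [new]
{s1} --2--> {s2}  [seen]
{s1, s2, s3} --0--> {s1, s2, s3}  [seen]
{s1, s2, s3} --1--> {s0, s1, s2}  [seen]
{s1, s2, s3} --2--> {s2}  [seen]
∅ --0--> ∅  [seen]
∅ --1--> ∅  [seen]
∅ --2--> ∅  [seen]
{s0, s1, s2} --0--> {s1, s2, s3}  [seen]
{s0, s1, s2} --1--> {s0, s1, s2}  [seen]
{s0, s1, s2} --2--> {s1, s2, s3}  [seen]
{s0, s1} --0--> {s1, s2, s3}  [seen]
{s0, s1} --1--> {s0, s1}  [seen]
{s0, s1} --2--> {s1, s2, s3}  [seen]
Reachable DFA states: {s0}, {s2}, {s1}, {s1, s2, s3}, ∅, {s0, s1, s2}, {s0, s1}.
Accepting DFA states (contain an NFA accepting state): {s2}, {s1}, {s1, s2, s3}, {s0, s1, s2}, {s0, s1}.

5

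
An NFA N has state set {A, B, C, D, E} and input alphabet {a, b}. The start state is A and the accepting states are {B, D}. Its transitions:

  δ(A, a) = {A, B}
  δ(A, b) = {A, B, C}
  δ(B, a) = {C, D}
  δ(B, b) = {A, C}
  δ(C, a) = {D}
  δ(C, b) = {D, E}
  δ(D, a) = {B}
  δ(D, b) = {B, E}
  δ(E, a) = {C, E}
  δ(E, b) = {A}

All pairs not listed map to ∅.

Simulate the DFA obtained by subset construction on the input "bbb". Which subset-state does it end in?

{A, B, C, D, E}

Start: {A}.
δ(A,b) = {A, B, C}.
Union: {A, B, C}.
After b: {A, B, C}.
δ(A,b) = {A, B, C}; δ(B,b) = {A, C}; δ(C,b) = {D, E}.
Union: {A, B, C, D, E}.
After b: {A, B, C, D, E}.
δ(A,b) = {A, B, C}; δ(B,b) = {A, C}; δ(C,b) = {D, E}; δ(D,b) = {B, E}; δ(E,b) = {A}.
Union: {A, B, C, D, E}.
After b: {A, B, C, D, E}.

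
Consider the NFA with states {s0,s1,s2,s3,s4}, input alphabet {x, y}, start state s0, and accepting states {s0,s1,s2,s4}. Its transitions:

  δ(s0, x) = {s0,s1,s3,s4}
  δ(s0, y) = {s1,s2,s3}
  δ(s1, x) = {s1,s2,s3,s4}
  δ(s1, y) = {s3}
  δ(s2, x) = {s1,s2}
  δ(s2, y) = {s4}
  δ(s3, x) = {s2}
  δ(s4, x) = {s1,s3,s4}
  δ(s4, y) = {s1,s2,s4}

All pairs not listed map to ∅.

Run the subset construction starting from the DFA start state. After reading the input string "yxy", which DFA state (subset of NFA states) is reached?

Start: {s0}.
δ(s0,y) = {s1,s2,s3}.
Union: {s1,s2,s3}.
After y: {s1,s2,s3}.
δ(s1,x) = {s1,s2,s3,s4}; δ(s2,x) = {s1,s2}; δ(s3,x) = {s2}.
Union: {s1,s2,s3,s4}.
After x: {s1,s2,s3,s4}.
δ(s1,y) = {s3}; δ(s2,y) = {s4}; δ(s3,y) = ∅; δ(s4,y) = {s1,s2,s4}.
Union: {s1,s2,s3,s4}.
After y: {s1,s2,s3,s4}.

{s1,s2,s3,s4}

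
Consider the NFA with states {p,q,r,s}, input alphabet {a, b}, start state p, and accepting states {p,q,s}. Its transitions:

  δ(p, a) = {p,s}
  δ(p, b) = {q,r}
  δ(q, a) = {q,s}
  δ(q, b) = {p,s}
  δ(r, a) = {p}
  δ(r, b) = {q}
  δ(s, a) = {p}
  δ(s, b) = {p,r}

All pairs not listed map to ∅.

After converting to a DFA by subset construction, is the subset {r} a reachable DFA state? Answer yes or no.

no

Start state of the DFA: {p}.
{p} --a--> {p,s}  [new]
{p} --b--> {q,r}  [new]
{p,s} --a--> {p,s}  [seen]
{p,s} --b--> {p,q,r}  [new]
{q,r} --a--> {p,q,s}  [new]
{q,r} --b--> {p,q,s}  [seen]
{p,q,r} --a--> {p,q,s}  [seen]
{p,q,r} --b--> {p,q,r,s}  [new]
{p,q,s} --a--> {p,q,s}  [seen]
{p,q,s} --b--> {p,q,r,s}  [seen]
{p,q,r,s} --a--> {p,q,s}  [seen]
{p,q,r,s} --b--> {p,q,r,s}  [seen]
Reachable DFA states: {p}, {p,s}, {q,r}, {p,q,r}, {p,q,s}, {p,q,r,s}.
{r} is not among them.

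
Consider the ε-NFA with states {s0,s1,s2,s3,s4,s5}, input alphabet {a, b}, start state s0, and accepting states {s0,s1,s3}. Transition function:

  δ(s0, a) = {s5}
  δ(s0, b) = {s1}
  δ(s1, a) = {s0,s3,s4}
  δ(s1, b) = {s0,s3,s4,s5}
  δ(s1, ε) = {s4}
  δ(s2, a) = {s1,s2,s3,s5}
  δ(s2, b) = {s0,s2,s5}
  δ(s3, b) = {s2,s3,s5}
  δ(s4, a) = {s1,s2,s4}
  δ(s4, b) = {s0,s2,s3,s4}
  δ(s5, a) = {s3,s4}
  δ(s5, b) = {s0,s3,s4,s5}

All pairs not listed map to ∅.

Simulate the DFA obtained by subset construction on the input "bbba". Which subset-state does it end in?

{s0,s1,s2,s3,s4,s5}

Start: {s0}.
δ(s0,b) = {s1}.
Union: {s1}.
ε-closure gives {s1,s4}.
After b: {s1,s4}.
δ(s1,b) = {s0,s3,s4,s5}; δ(s4,b) = {s0,s2,s3,s4}.
Union: {s0,s2,s3,s4,s5}.
After b: {s0,s2,s3,s4,s5}.
δ(s0,b) = {s1}; δ(s2,b) = {s0,s2,s5}; δ(s3,b) = {s2,s3,s5}; δ(s4,b) = {s0,s2,s3,s4}; δ(s5,b) = {s0,s3,s4,s5}.
Union: {s0,s1,s2,s3,s4,s5}.
After b: {s0,s1,s2,s3,s4,s5}.
δ(s0,a) = {s5}; δ(s1,a) = {s0,s3,s4}; δ(s2,a) = {s1,s2,s3,s5}; δ(s3,a) = ∅; δ(s4,a) = {s1,s2,s4}; δ(s5,a) = {s3,s4}.
Union: {s0,s1,s2,s3,s4,s5}.
After a: {s0,s1,s2,s3,s4,s5}.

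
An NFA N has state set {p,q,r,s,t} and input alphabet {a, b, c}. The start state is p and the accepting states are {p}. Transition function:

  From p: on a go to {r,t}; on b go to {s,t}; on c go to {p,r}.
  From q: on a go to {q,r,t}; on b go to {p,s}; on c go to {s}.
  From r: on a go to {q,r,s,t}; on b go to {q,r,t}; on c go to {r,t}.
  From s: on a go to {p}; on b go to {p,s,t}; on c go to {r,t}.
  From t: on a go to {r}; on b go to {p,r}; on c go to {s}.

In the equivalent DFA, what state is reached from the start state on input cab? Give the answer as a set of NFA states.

Start: {p}.
δ(p,c) = {p,r}.
Union: {p,r}.
After c: {p,r}.
δ(p,a) = {r,t}; δ(r,a) = {q,r,s,t}.
Union: {q,r,s,t}.
After a: {q,r,s,t}.
δ(q,b) = {p,s}; δ(r,b) = {q,r,t}; δ(s,b) = {p,s,t}; δ(t,b) = {p,r}.
Union: {p,q,r,s,t}.
After b: {p,q,r,s,t}.

{p,q,r,s,t}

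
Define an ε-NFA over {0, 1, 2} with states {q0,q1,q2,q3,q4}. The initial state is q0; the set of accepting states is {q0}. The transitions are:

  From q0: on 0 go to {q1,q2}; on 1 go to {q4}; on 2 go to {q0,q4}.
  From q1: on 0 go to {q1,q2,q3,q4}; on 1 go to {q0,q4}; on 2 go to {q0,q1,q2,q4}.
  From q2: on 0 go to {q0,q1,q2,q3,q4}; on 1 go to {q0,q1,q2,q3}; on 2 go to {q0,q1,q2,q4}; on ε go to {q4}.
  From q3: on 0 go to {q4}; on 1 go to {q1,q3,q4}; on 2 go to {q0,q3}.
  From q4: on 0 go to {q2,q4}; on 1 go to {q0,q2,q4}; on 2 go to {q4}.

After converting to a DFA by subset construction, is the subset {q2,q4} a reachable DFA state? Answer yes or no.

Start state of the DFA: {q0} (ε-closure of the NFA start).
{q0} --0--> {q1,q2,q4}  [new]
{q0} --1--> {q4}  [new]
{q0} --2--> {q0,q4}  [new]
{q1,q2,q4} --0--> {q0,q1,q2,q3,q4}  [new]
{q1,q2,q4} --1--> {q0,q1,q2,q3,q4}  [seen]
{q1,q2,q4} --2--> {q0,q1,q2,q4}  [new]
{q4} --0--> {q2,q4}  [new]
{q4} --1--> {q0,q2,q4}  [new]
{q4} --2--> {q4}  [seen]
{q0,q4} --0--> {q1,q2,q4}  [seen]
{q0,q4} --1--> {q0,q2,q4}  [seen]
{q0,q4} --2--> {q0,q4}  [seen]
{q0,q1,q2,q3,q4} --0--> {q0,q1,q2,q3,q4}  [seen]
{q0,q1,q2,q3,q4} --1--> {q0,q1,q2,q3,q4}  [seen]
{q0,q1,q2,q3,q4} --2--> {q0,q1,q2,q3,q4}  [seen]
{q0,q1,q2,q4} --0--> {q0,q1,q2,q3,q4}  [seen]
{q0,q1,q2,q4} --1--> {q0,q1,q2,q3,q4}  [seen]
{q0,q1,q2,q4} --2--> {q0,q1,q2,q4}  [seen]
{q2,q4} --0--> {q0,q1,q2,q3,q4}  [seen]
{q2,q4} --1--> {q0,q1,q2,q3,q4}  [seen]
{q2,q4} --2--> {q0,q1,q2,q4}  [seen]
{q0,q2,q4} --0--> {q0,q1,q2,q3,q4}  [seen]
{q0,q2,q4} --1--> {q0,q1,q2,q3,q4}  [seen]
{q0,q2,q4} --2--> {q0,q1,q2,q4}  [seen]
Reachable DFA states: {q0}, {q1,q2,q4}, {q4}, {q0,q4}, {q0,q1,q2,q3,q4}, {q0,q1,q2,q4}, {q2,q4}, {q0,q2,q4}.
{q2,q4} is among them.

yes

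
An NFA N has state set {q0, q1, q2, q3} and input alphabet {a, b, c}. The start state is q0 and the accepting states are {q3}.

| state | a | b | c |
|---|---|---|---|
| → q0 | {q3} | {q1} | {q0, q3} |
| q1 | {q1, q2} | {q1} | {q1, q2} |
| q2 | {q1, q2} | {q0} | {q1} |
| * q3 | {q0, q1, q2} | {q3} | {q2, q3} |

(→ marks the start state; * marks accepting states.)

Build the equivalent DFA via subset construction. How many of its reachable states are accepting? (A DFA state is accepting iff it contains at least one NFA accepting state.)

8

Start state of the DFA: {q0}.
{q0} --a--> {q3}  [new]
{q0} --b--> {q1}  [new]
{q0} --c--> {q0, q3}  [new]
{q3} --a--> {q0, q1, q2}  [new]
{q3} --b--> {q3}  [seen]
{q3} --c--> {q2, q3}  [new]
{q1} --a--> {q1, q2}  [new]
{q1} --b--> {q1}  [seen]
{q1} --c--> {q1, q2}  [seen]
{q0, q3} --a--> {q0, q1, q2, q3}  [new]
{q0, q3} --b--> {q1, q3}  [new]
{q0, q3} --c--> {q0, q2, q3}  [new]
{q0, q1, q2} --a--> {q1, q2, q3}  [new]
{q0, q1, q2} --b--> {q0, q1}  [new]
{q0, q1, q2} --c--> {q0, q1, q2, q3}  [seen]
{q2, q3} --a--> {q0, q1, q2}  [seen]
{q2, q3} --b--> {q0, q3}  [seen]
{q2, q3} --c--> {q1, q2, q3}  [seen]
{q1, q2} --a--> {q1, q2}  [seen]
{q1, q2} --b--> {q0, q1}  [seen]
{q1, q2} --c--> {q1, q2}  [seen]
{q0, q1, q2, q3} --a--> {q0, q1, q2, q3}  [seen]
{q0, q1, q2, q3} --b--> {q0, q1, q3}  [new]
{q0, q1, q2, q3} --c--> {q0, q1, q2, q3}  [seen]
{q1, q3} --a--> {q0, q1, q2}  [seen]
{q1, q3} --b--> {q1, q3}  [seen]
{q1, q3} --c--> {q1, q2, q3}  [seen]
{q0, q2, q3} --a--> {q0, q1, q2, q3}  [seen]
{q0, q2, q3} --b--> {q0, q1, q3}  [seen]
{q0, q2, q3} --c--> {q0, q1, q2, q3}  [seen]
{q1, q2, q3} --a--> {q0, q1, q2}  [seen]
{q1, q2, q3} --b--> {q0, q1, q3}  [seen]
{q1, q2, q3} --c--> {q1, q2, q3}  [seen]
{q0, q1} --a--> {q1, q2, q3}  [seen]
{q0, q1} --b--> {q1}  [seen]
{q0, q1} --c--> {q0, q1, q2, q3}  [seen]
{q0, q1, q3} --a--> {q0, q1, q2, q3}  [seen]
{q0, q1, q3} --b--> {q1, q3}  [seen]
{q0, q1, q3} --c--> {q0, q1, q2, q3}  [seen]
Reachable DFA states: {q0}, {q3}, {q1}, {q0, q3}, {q0, q1, q2}, {q2, q3}, {q1, q2}, {q0, q1, q2, q3}, {q1, q3}, {q0, q2, q3}, {q1, q2, q3}, {q0, q1}, {q0, q1, q3}.
Accepting DFA states (contain an NFA accepting state): {q3}, {q0, q3}, {q2, q3}, {q0, q1, q2, q3}, {q1, q3}, {q0, q2, q3}, {q1, q2, q3}, {q0, q1, q3}.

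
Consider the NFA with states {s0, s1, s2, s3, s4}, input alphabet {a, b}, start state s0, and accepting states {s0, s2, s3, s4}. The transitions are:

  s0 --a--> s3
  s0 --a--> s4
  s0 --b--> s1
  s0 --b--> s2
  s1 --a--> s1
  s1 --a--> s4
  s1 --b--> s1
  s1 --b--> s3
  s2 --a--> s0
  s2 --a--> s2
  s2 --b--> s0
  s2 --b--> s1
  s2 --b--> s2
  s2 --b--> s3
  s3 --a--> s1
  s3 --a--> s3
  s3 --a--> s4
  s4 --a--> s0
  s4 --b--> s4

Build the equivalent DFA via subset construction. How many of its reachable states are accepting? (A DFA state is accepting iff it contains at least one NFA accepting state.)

Start state of the DFA: {s0}.
{s0} --a--> {s3, s4}  [new]
{s0} --b--> {s1, s2}  [new]
{s3, s4} --a--> {s0, s1, s3, s4}  [new]
{s3, s4} --b--> {s4}  [new]
{s1, s2} --a--> {s0, s1, s2, s4}  [new]
{s1, s2} --b--> {s0, s1, s2, s3}  [new]
{s0, s1, s3, s4} --a--> {s0, s1, s3, s4}  [seen]
{s0, s1, s3, s4} --b--> {s1, s2, s3, s4}  [new]
{s4} --a--> {s0}  [seen]
{s4} --b--> {s4}  [seen]
{s0, s1, s2, s4} --a--> {s0, s1, s2, s3, s4}  [new]
{s0, s1, s2, s4} --b--> {s0, s1, s2, s3, s4}  [seen]
{s0, s1, s2, s3} --a--> {s0, s1, s2, s3, s4}  [seen]
{s0, s1, s2, s3} --b--> {s0, s1, s2, s3}  [seen]
{s1, s2, s3, s4} --a--> {s0, s1, s2, s3, s4}  [seen]
{s1, s2, s3, s4} --b--> {s0, s1, s2, s3, s4}  [seen]
{s0, s1, s2, s3, s4} --a--> {s0, s1, s2, s3, s4}  [seen]
{s0, s1, s2, s3, s4} --b--> {s0, s1, s2, s3, s4}  [seen]
Reachable DFA states: {s0}, {s3, s4}, {s1, s2}, {s0, s1, s3, s4}, {s4}, {s0, s1, s2, s4}, {s0, s1, s2, s3}, {s1, s2, s3, s4}, {s0, s1, s2, s3, s4}.
Accepting DFA states (contain an NFA accepting state): {s0}, {s3, s4}, {s1, s2}, {s0, s1, s3, s4}, {s4}, {s0, s1, s2, s4}, {s0, s1, s2, s3}, {s1, s2, s3, s4}, {s0, s1, s2, s3, s4}.

9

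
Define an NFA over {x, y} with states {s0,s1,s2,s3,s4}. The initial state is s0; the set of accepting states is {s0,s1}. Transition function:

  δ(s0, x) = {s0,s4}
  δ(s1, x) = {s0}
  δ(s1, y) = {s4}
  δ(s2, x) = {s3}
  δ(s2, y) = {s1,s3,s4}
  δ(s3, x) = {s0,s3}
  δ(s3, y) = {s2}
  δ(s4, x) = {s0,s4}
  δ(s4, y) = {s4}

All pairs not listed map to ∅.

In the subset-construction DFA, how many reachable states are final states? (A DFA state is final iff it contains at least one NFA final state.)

Start state of the DFA: {s0}.
{s0} --x--> {s0,s4}  [new]
{s0} --y--> ∅  [new]
{s0,s4} --x--> {s0,s4}  [seen]
{s0,s4} --y--> {s4}  [new]
∅ --x--> ∅  [seen]
∅ --y--> ∅  [seen]
{s4} --x--> {s0,s4}  [seen]
{s4} --y--> {s4}  [seen]
Reachable DFA states: {s0}, {s0,s4}, ∅, {s4}.
Accepting DFA states (contain an NFA accepting state): {s0}, {s0,s4}.

2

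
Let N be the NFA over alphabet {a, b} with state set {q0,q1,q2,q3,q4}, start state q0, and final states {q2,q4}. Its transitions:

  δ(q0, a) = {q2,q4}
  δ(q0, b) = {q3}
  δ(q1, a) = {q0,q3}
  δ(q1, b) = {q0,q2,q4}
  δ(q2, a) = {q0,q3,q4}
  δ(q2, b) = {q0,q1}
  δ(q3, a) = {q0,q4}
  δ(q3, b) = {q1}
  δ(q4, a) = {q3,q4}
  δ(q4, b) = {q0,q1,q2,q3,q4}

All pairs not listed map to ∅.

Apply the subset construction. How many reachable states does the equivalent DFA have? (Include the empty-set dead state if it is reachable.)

Start state of the DFA: {q0}.
{q0} --a--> {q2,q4}  [new]
{q0} --b--> {q3}  [new]
{q2,q4} --a--> {q0,q3,q4}  [new]
{q2,q4} --b--> {q0,q1,q2,q3,q4}  [new]
{q3} --a--> {q0,q4}  [new]
{q3} --b--> {q1}  [new]
{q0,q3,q4} --a--> {q0,q2,q3,q4}  [new]
{q0,q3,q4} --b--> {q0,q1,q2,q3,q4}  [seen]
{q0,q1,q2,q3,q4} --a--> {q0,q2,q3,q4}  [seen]
{q0,q1,q2,q3,q4} --b--> {q0,q1,q2,q3,q4}  [seen]
{q0,q4} --a--> {q2,q3,q4}  [new]
{q0,q4} --b--> {q0,q1,q2,q3,q4}  [seen]
{q1} --a--> {q0,q3}  [new]
{q1} --b--> {q0,q2,q4}  [new]
{q0,q2,q3,q4} --a--> {q0,q2,q3,q4}  [seen]
{q0,q2,q3,q4} --b--> {q0,q1,q2,q3,q4}  [seen]
{q2,q3,q4} --a--> {q0,q3,q4}  [seen]
{q2,q3,q4} --b--> {q0,q1,q2,q3,q4}  [seen]
{q0,q3} --a--> {q0,q2,q4}  [seen]
{q0,q3} --b--> {q1,q3}  [new]
{q0,q2,q4} --a--> {q0,q2,q3,q4}  [seen]
{q0,q2,q4} --b--> {q0,q1,q2,q3,q4}  [seen]
{q1,q3} --a--> {q0,q3,q4}  [seen]
{q1,q3} --b--> {q0,q1,q2,q4}  [new]
{q0,q1,q2,q4} --a--> {q0,q2,q3,q4}  [seen]
{q0,q1,q2,q4} --b--> {q0,q1,q2,q3,q4}  [seen]
Reachable DFA states: {q0}, {q2,q4}, {q3}, {q0,q3,q4}, {q0,q1,q2,q3,q4}, {q0,q4}, {q1}, {q0,q2,q3,q4}, {q2,q3,q4}, {q0,q3}, {q0,q2,q4}, {q1,q3}, {q0,q1,q2,q4}.

13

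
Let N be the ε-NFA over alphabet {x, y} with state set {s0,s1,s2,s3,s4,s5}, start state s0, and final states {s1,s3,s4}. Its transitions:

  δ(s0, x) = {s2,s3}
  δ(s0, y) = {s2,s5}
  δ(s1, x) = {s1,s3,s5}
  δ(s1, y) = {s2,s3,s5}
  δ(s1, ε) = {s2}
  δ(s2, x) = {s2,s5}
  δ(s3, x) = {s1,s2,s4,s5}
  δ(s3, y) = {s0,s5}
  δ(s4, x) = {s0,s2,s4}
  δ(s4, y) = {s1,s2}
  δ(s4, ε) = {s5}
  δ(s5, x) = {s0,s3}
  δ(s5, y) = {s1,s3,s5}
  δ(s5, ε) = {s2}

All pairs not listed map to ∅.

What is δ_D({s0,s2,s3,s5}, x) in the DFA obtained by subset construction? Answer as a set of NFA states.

δ(s0,x) = {s2,s3}; δ(s2,x) = {s2,s5}; δ(s3,x) = {s1,s2,s4,s5}; δ(s5,x) = {s0,s3}.
Union: {s0,s1,s2,s3,s4,s5}.

{s0,s1,s2,s3,s4,s5}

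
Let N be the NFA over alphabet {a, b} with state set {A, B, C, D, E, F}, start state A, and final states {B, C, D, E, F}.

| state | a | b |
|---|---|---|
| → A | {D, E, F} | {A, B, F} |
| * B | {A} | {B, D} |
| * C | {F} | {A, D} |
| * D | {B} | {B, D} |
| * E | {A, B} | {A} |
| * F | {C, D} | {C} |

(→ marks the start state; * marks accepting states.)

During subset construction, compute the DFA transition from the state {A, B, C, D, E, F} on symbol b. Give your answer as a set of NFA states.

δ(A,b) = {A, B, F}; δ(B,b) = {B, D}; δ(C,b) = {A, D}; δ(D,b) = {B, D}; δ(E,b) = {A}; δ(F,b) = {C}.
Union: {A, B, C, D, F}.

{A, B, C, D, F}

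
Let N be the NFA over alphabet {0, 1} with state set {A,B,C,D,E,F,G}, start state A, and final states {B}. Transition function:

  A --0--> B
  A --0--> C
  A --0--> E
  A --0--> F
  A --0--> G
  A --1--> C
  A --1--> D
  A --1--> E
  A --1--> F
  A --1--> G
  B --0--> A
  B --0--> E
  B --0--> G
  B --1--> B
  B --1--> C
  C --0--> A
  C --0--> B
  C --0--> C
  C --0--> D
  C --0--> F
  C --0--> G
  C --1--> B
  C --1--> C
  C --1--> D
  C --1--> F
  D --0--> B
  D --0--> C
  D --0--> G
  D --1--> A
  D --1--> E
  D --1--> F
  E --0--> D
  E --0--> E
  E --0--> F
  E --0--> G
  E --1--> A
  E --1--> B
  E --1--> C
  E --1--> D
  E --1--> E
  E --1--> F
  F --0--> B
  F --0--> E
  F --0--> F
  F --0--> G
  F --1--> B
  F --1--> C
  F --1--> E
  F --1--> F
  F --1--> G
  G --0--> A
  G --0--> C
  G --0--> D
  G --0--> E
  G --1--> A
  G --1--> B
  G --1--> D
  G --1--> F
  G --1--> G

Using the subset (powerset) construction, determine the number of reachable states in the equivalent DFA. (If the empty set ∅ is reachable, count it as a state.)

4

Start state of the DFA: {A}.
{A} --0--> {B,C,E,F,G}  [new]
{A} --1--> {C,D,E,F,G}  [new]
{B,C,E,F,G} --0--> {A,B,C,D,E,F,G}  [new]
{B,C,E,F,G} --1--> {A,B,C,D,E,F,G}  [seen]
{C,D,E,F,G} --0--> {A,B,C,D,E,F,G}  [seen]
{C,D,E,F,G} --1--> {A,B,C,D,E,F,G}  [seen]
{A,B,C,D,E,F,G} --0--> {A,B,C,D,E,F,G}  [seen]
{A,B,C,D,E,F,G} --1--> {A,B,C,D,E,F,G}  [seen]
Reachable DFA states: {A}, {B,C,E,F,G}, {C,D,E,F,G}, {A,B,C,D,E,F,G}.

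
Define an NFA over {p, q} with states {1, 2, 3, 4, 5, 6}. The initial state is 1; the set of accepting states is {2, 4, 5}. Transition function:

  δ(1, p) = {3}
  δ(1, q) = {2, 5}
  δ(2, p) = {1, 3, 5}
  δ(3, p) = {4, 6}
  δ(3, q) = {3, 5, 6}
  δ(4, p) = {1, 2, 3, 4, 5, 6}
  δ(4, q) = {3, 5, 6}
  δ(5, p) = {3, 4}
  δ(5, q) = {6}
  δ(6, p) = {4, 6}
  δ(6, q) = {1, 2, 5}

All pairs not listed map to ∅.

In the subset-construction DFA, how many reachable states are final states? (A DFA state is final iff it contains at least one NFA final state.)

12

Start state of the DFA: {1}.
{1} --p--> {3}  [new]
{1} --q--> {2, 5}  [new]
{3} --p--> {4, 6}  [new]
{3} --q--> {3, 5, 6}  [new]
{2, 5} --p--> {1, 3, 4, 5}  [new]
{2, 5} --q--> {6}  [new]
{4, 6} --p--> {1, 2, 3, 4, 5, 6}  [new]
{4, 6} --q--> {1, 2, 3, 5, 6}  [new]
{3, 5, 6} --p--> {3, 4, 6}  [new]
{3, 5, 6} --q--> {1, 2, 3, 5, 6}  [seen]
{1, 3, 4, 5} --p--> {1, 2, 3, 4, 5, 6}  [seen]
{1, 3, 4, 5} --q--> {2, 3, 5, 6}  [new]
{6} --p--> {4, 6}  [seen]
{6} --q--> {1, 2, 5}  [new]
{1, 2, 3, 4, 5, 6} --p--> {1, 2, 3, 4, 5, 6}  [seen]
{1, 2, 3, 4, 5, 6} --q--> {1, 2, 3, 5, 6}  [seen]
{1, 2, 3, 5, 6} --p--> {1, 3, 4, 5, 6}  [new]
{1, 2, 3, 5, 6} --q--> {1, 2, 3, 5, 6}  [seen]
{3, 4, 6} --p--> {1, 2, 3, 4, 5, 6}  [seen]
{3, 4, 6} --q--> {1, 2, 3, 5, 6}  [seen]
{2, 3, 5, 6} --p--> {1, 3, 4, 5, 6}  [seen]
{2, 3, 5, 6} --q--> {1, 2, 3, 5, 6}  [seen]
{1, 2, 5} --p--> {1, 3, 4, 5}  [seen]
{1, 2, 5} --q--> {2, 5, 6}  [new]
{1, 3, 4, 5, 6} --p--> {1, 2, 3, 4, 5, 6}  [seen]
{1, 3, 4, 5, 6} --q--> {1, 2, 3, 5, 6}  [seen]
{2, 5, 6} --p--> {1, 3, 4, 5, 6}  [seen]
{2, 5, 6} --q--> {1, 2, 5, 6}  [new]
{1, 2, 5, 6} --p--> {1, 3, 4, 5, 6}  [seen]
{1, 2, 5, 6} --q--> {1, 2, 5, 6}  [seen]
Reachable DFA states: {1}, {3}, {2, 5}, {4, 6}, {3, 5, 6}, {1, 3, 4, 5}, {6}, {1, 2, 3, 4, 5, 6}, {1, 2, 3, 5, 6}, {3, 4, 6}, {2, 3, 5, 6}, {1, 2, 5}, {1, 3, 4, 5, 6}, {2, 5, 6}, {1, 2, 5, 6}.
Accepting DFA states (contain an NFA accepting state): {2, 5}, {4, 6}, {3, 5, 6}, {1, 3, 4, 5}, {1, 2, 3, 4, 5, 6}, {1, 2, 3, 5, 6}, {3, 4, 6}, {2, 3, 5, 6}, {1, 2, 5}, {1, 3, 4, 5, 6}, {2, 5, 6}, {1, 2, 5, 6}.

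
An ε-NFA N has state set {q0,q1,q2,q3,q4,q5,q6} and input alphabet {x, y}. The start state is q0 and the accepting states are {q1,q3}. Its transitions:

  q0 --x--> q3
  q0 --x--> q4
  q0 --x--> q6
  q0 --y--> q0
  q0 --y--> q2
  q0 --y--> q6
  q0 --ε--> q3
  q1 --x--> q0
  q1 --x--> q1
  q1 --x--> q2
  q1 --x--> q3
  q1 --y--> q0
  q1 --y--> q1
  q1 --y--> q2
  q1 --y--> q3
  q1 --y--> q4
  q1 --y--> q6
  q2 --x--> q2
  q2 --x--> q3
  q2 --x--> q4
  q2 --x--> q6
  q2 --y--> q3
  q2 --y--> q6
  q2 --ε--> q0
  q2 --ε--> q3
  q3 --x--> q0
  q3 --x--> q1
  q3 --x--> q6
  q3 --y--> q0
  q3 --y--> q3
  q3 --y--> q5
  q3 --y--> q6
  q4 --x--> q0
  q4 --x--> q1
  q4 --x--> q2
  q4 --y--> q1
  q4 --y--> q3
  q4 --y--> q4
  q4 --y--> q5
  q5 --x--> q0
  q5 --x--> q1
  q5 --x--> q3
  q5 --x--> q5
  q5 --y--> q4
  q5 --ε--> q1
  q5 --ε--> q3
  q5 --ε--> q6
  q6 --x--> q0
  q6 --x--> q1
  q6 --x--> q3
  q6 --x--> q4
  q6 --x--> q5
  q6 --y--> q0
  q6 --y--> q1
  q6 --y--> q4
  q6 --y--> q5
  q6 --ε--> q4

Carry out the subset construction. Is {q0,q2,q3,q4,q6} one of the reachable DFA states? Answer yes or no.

no

Start state of the DFA: {q0,q3} (ε-closure of the NFA start).
{q0,q3} --x--> {q0,q1,q3,q4,q6}  [new]
{q0,q3} --y--> {q0,q1,q2,q3,q4,q5,q6}  [new]
{q0,q1,q3,q4,q6} --x--> {q0,q1,q2,q3,q4,q5,q6}  [seen]
{q0,q1,q3,q4,q6} --y--> {q0,q1,q2,q3,q4,q5,q6}  [seen]
{q0,q1,q2,q3,q4,q5,q6} --x--> {q0,q1,q2,q3,q4,q5,q6}  [seen]
{q0,q1,q2,q3,q4,q5,q6} --y--> {q0,q1,q2,q3,q4,q5,q6}  [seen]
Reachable DFA states: {q0,q3}, {q0,q1,q3,q4,q6}, {q0,q1,q2,q3,q4,q5,q6}.
{q0,q2,q3,q4,q6} is not among them.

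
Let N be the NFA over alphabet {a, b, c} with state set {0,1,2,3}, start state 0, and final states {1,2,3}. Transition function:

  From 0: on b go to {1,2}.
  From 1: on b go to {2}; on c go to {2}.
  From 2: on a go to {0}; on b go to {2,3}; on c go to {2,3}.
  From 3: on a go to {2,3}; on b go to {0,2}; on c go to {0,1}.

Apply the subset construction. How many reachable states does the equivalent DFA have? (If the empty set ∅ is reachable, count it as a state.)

6

Start state of the DFA: {0}.
{0} --a--> ∅  [new]
{0} --b--> {1,2}  [new]
{0} --c--> ∅  [seen]
∅ --a--> ∅  [seen]
∅ --b--> ∅  [seen]
∅ --c--> ∅  [seen]
{1,2} --a--> {0}  [seen]
{1,2} --b--> {2,3}  [new]
{1,2} --c--> {2,3}  [seen]
{2,3} --a--> {0,2,3}  [new]
{2,3} --b--> {0,2,3}  [seen]
{2,3} --c--> {0,1,2,3}  [new]
{0,2,3} --a--> {0,2,3}  [seen]
{0,2,3} --b--> {0,1,2,3}  [seen]
{0,2,3} --c--> {0,1,2,3}  [seen]
{0,1,2,3} --a--> {0,2,3}  [seen]
{0,1,2,3} --b--> {0,1,2,3}  [seen]
{0,1,2,3} --c--> {0,1,2,3}  [seen]
Reachable DFA states: {0}, ∅, {1,2}, {2,3}, {0,2,3}, {0,1,2,3}.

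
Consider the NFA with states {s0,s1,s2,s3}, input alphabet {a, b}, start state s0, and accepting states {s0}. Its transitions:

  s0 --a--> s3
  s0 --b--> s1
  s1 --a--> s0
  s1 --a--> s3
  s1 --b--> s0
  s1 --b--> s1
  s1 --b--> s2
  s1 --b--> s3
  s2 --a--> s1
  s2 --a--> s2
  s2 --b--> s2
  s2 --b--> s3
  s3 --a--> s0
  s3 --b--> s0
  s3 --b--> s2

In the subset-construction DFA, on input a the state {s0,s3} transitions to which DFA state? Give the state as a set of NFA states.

δ(s0,a) = {s3}; δ(s3,a) = {s0}.
Union: {s0,s3}.

{s0,s3}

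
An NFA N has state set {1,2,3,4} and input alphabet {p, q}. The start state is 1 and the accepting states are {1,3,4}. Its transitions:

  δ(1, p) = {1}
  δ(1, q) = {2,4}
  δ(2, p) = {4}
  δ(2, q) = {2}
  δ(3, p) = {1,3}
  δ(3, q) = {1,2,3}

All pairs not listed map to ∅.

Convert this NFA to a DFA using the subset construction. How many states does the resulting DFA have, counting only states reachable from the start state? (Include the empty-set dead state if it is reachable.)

5

Start state of the DFA: {1}.
{1} --p--> {1}  [seen]
{1} --q--> {2,4}  [new]
{2,4} --p--> {4}  [new]
{2,4} --q--> {2}  [new]
{4} --p--> ∅  [new]
{4} --q--> ∅  [seen]
{2} --p--> {4}  [seen]
{2} --q--> {2}  [seen]
∅ --p--> ∅  [seen]
∅ --q--> ∅  [seen]
Reachable DFA states: {1}, {2,4}, {4}, {2}, ∅.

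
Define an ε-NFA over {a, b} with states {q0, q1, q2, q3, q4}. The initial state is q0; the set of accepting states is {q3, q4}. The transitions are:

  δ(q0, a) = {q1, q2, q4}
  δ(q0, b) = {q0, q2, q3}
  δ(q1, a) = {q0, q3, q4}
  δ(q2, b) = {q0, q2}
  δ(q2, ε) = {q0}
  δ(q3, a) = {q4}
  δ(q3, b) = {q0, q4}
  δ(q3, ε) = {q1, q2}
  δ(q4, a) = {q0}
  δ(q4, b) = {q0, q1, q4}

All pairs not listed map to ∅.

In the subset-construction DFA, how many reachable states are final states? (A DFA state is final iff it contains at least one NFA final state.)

Start state of the DFA: {q0} (ε-closure of the NFA start).
{q0} --a--> {q0, q1, q2, q4}  [new]
{q0} --b--> {q0, q1, q2, q3}  [new]
{q0, q1, q2, q4} --a--> {q0, q1, q2, q3, q4}  [new]
{q0, q1, q2, q4} --b--> {q0, q1, q2, q3, q4}  [seen]
{q0, q1, q2, q3} --a--> {q0, q1, q2, q3, q4}  [seen]
{q0, q1, q2, q3} --b--> {q0, q1, q2, q3, q4}  [seen]
{q0, q1, q2, q3, q4} --a--> {q0, q1, q2, q3, q4}  [seen]
{q0, q1, q2, q3, q4} --b--> {q0, q1, q2, q3, q4}  [seen]
Reachable DFA states: {q0}, {q0, q1, q2, q4}, {q0, q1, q2, q3}, {q0, q1, q2, q3, q4}.
Accepting DFA states (contain an NFA accepting state): {q0, q1, q2, q4}, {q0, q1, q2, q3}, {q0, q1, q2, q3, q4}.

3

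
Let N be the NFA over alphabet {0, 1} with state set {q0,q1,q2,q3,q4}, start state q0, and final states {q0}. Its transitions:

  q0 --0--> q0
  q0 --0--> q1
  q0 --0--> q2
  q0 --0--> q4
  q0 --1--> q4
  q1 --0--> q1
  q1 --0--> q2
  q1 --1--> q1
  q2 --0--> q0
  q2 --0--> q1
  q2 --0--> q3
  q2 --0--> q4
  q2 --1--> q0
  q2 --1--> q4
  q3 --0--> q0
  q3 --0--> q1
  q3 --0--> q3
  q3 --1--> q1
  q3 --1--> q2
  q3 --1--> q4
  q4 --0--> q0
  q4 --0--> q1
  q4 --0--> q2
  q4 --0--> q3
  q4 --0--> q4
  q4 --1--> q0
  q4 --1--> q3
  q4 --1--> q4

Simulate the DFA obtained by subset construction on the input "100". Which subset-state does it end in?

Start: {q0}.
δ(q0,1) = {q4}.
Union: {q4}.
After 1: {q4}.
δ(q4,0) = {q0,q1,q2,q3,q4}.
Union: {q0,q1,q2,q3,q4}.
After 0: {q0,q1,q2,q3,q4}.
δ(q0,0) = {q0,q1,q2,q4}; δ(q1,0) = {q1,q2}; δ(q2,0) = {q0,q1,q3,q4}; δ(q3,0) = {q0,q1,q3}; δ(q4,0) = {q0,q1,q2,q3,q4}.
Union: {q0,q1,q2,q3,q4}.
After 0: {q0,q1,q2,q3,q4}.

{q0,q1,q2,q3,q4}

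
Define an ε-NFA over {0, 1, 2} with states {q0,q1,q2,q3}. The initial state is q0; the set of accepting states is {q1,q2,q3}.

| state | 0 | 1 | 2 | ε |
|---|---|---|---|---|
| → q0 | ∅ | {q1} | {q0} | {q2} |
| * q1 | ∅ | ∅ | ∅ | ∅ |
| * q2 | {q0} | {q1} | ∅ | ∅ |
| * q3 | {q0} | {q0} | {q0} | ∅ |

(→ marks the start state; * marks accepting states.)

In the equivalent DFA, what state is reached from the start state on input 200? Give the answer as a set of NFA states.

Start: {q0,q2}.
δ(q0,2) = {q0}; δ(q2,2) = ∅.
Union: {q0}.
ε-closure gives {q0,q2}.
After 2: {q0,q2}.
δ(q0,0) = ∅; δ(q2,0) = {q0}.
Union: {q0}.
ε-closure gives {q0,q2}.
After 0: {q0,q2}.
δ(q0,0) = ∅; δ(q2,0) = {q0}.
Union: {q0}.
ε-closure gives {q0,q2}.
After 0: {q0,q2}.

{q0,q2}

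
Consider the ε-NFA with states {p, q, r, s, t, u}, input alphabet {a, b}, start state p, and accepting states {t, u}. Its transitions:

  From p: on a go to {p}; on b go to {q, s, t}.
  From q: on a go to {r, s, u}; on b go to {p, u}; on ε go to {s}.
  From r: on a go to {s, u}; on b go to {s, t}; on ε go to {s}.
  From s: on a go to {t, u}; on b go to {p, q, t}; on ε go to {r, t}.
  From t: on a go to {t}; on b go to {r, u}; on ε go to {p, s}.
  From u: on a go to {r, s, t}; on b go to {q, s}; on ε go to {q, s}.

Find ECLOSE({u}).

{p, q, r, s, t, u}

Begin with {u}.
u →ε {q, s}; add q, s.
s →ε {r, t}; add r, t.
t →ε {p, s}; add p.
ε-closure = {p, q, r, s, t, u}.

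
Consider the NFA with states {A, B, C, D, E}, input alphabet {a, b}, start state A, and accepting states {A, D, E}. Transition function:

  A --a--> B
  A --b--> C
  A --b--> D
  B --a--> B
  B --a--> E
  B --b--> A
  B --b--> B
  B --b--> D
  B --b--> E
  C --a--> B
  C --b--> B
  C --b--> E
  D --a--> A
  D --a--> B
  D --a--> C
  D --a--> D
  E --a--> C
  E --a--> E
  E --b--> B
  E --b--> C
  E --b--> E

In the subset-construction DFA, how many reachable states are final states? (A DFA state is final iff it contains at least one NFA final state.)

7

Start state of the DFA: {A}.
{A} --a--> {B}  [new]
{A} --b--> {C, D}  [new]
{B} --a--> {B, E}  [new]
{B} --b--> {A, B, D, E}  [new]
{C, D} --a--> {A, B, C, D}  [new]
{C, D} --b--> {B, E}  [seen]
{B, E} --a--> {B, C, E}  [new]
{B, E} --b--> {A, B, C, D, E}  [new]
{A, B, D, E} --a--> {A, B, C, D, E}  [seen]
{A, B, D, E} --b--> {A, B, C, D, E}  [seen]
{A, B, C, D} --a--> {A, B, C, D, E}  [seen]
{A, B, C, D} --b--> {A, B, C, D, E}  [seen]
{B, C, E} --a--> {B, C, E}  [seen]
{B, C, E} --b--> {A, B, C, D, E}  [seen]
{A, B, C, D, E} --a--> {A, B, C, D, E}  [seen]
{A, B, C, D, E} --b--> {A, B, C, D, E}  [seen]
Reachable DFA states: {A}, {B}, {C, D}, {B, E}, {A, B, D, E}, {A, B, C, D}, {B, C, E}, {A, B, C, D, E}.
Accepting DFA states (contain an NFA accepting state): {A}, {C, D}, {B, E}, {A, B, D, E}, {A, B, C, D}, {B, C, E}, {A, B, C, D, E}.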